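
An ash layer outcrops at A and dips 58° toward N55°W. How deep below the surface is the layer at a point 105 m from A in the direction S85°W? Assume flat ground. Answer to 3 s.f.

129 m

The hole lies 40° from the dip direction, so the down-dip offset is 105 × cos 40° = 80.43 m.
Depth = down-dip offset × tan(dip) = 80.43 × tan 58° = 80.43 × 1.6003
Depth = 128.72 m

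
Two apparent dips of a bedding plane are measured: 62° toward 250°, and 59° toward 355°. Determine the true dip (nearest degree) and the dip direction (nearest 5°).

true dip 71°, dip direction 300°

The two traces are lines in the plane: v₁ = (sin 250°·cos 62°, cos 250°·cos 62°, −sin 62°), v₂ = (sin 355°·cos 59°, cos 355°·cos 59°, −sin 59°).
Cross product v₁ × v₂ gives the pole to the plane: n ∝ (-0.591, 0.339, 0.234).
True dip = arccos(n_z / |n|) = arccos(0.3245) = 71.1°.
The horizontal component of n points toward azimuth atan2(n_x, n_y) = 300°, the dip direction.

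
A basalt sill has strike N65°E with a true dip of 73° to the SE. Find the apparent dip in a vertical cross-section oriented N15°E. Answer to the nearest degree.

68°

The section lies 50° from the strike.
tan(apparent dip) = tan 73° · sin 50° = 2.5056
α = arctan(2.5056) = 68.24°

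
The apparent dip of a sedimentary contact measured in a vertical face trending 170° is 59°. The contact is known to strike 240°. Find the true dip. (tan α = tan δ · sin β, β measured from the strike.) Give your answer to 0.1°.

The section is 70° from the strike.
tan(true dip) = tan 59° / sin 70° = 1.7711
δ = arctan(1.7711) = 60.55°

60.5°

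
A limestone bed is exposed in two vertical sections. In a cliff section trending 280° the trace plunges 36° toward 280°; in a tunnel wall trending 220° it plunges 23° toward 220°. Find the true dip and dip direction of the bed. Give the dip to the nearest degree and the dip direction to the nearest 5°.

Each apparent-dip line lies in the plane. As unit vectors (x east, y north, z up), v₁ plunges 36°→280° and v₂ plunges 23°→220°.
The plane normal is n = v₁ × v₂ ∝ (-0.469, 0.036, 0.645).
Dip δ = arctan(|n_h|/n_z) = arctan(0.471/0.645) = 36.1°.
Dip direction = atan2(-0.469, 0.036) = 274° (azimuth of n's horizontal projection).

true dip 36°, dip direction 275°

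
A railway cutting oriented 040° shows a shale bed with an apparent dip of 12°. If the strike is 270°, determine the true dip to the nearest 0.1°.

15.5°

The section is 50° from the strike.
tan(true dip) = tan 12° / sin 50° = 0.2775
true dip = arctan 0.2775 = 15.51°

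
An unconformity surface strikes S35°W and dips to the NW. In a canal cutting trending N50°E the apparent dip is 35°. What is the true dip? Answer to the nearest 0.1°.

The section is 15° from the strike.
tan δ = tan α / sin β = tan 35° / sin 15° = 0.7002 / 0.2588 = 2.7054
δ = arctan(2.7054) = 69.71°

69.7°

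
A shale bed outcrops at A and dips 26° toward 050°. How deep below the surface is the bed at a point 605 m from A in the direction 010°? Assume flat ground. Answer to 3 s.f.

226 m

The hole lies 40° from the dip direction, so the down-dip offset is 605 × cos 40° = 463.46 m.
Depth = down-dip offset × tan(dip) = 463.46 × tan 26° = 463.46 × 0.4877
Depth = 226.04 m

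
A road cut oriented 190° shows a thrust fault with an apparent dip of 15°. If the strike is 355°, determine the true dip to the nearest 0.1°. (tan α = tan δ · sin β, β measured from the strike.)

β = acute angle between strike 355° and section 190° = 15°.
tan(true dip) = tan 15° / sin 15° = 1.0353
true dip = arctan 1.0353 = 45.99°

46.0°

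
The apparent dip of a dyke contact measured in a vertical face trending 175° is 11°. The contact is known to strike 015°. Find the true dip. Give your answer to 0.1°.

The section is 20° from the strike.
tan δ = tan α / sin β = tan 11° / sin 20° = 0.1944 / 0.3420 = 0.5683
true dip = arctan 0.5683 = 29.61°

29.6°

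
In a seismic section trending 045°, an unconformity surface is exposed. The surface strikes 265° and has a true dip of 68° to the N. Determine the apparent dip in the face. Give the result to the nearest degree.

The strike is 265° and the section trends 045°; the acute angle between them is β = 40°.
tan(apparent dip) = tan 68° · sin 40° = 1.5910
apparent dip = arctan 1.5910 = 57.85°

58°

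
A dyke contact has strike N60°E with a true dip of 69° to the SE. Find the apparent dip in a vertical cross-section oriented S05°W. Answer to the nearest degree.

65°

Angle between strike (N60°E) and section (S05°W): β = 55°.
tan α = tan 69° × sin 55° = 2.6051 × 0.8192 = 2.1340
α = arctan(2.1340) = 64.89°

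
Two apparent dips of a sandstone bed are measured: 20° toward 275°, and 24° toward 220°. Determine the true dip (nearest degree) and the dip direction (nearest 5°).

true dip 25°, dip direction 235°

Each apparent-dip line lies in the plane. As unit vectors (x east, y north, z up), v₁ plunges 20°→275° and v₂ plunges 24°→220°.
n = v₁ × v₂ = (-0.273, -0.180, 0.703) (taken with n_z > 0).
tan δ = √(n_x²+n_y²)/n_z = 0.327/0.703, so δ = 24.9°.
The horizontal component of n points toward azimuth atan2(n_x, n_y) = 237°, the dip direction.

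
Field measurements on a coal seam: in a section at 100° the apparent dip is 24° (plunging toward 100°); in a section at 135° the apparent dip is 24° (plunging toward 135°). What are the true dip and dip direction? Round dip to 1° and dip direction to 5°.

true dip 25°, dip direction 120°

The two traces are lines in the plane: v₁ = (sin 100°·cos 24°, cos 100°·cos 24°, −sin 24°), v₂ = (sin 135°·cos 24°, cos 135°·cos 24°, −sin 24°).
Cross product v₁ × v₂ gives the pole to the plane: n ∝ (0.198, -0.103, 0.479).
True dip = arccos(n_z / |n|) = arccos(0.9061) = 25.0°.
The horizontal component of n points toward azimuth atan2(n_x, n_y) = 118°, the dip direction.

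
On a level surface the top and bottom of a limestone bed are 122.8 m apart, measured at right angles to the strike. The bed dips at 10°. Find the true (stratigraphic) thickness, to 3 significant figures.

True thickness t = w · sin(dip) = 122.8 × sin 10°
t = 122.8 × 0.1736 = 21.324 m

21.3 m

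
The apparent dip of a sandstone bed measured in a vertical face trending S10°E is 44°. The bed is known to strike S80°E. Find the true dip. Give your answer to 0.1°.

45.8°

The section is 70° from the strike.
tan δ = tan α / sin β = tan 44° / sin 70° = 0.9657 / 0.9397 = 1.0277
δ = arctan(1.0277) = 45.78°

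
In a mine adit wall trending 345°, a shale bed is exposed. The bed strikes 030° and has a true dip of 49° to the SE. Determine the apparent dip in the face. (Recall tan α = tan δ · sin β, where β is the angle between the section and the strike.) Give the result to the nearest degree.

Angle between strike (030°) and section (345°): β = 45°.
tan α = tan 49° × sin 45° = 1.1504 × 0.7071 = 0.8134
apparent dip = arctan 0.8134 = 39.13°

39°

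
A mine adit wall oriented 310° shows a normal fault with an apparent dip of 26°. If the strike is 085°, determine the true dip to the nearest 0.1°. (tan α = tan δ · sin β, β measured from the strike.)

β = acute angle between strike 085° and section 310° = 45°.
tan(true dip) = tan 26° / sin 45° = 0.6898
true dip = arctan 0.6898 = 34.60°

34.6°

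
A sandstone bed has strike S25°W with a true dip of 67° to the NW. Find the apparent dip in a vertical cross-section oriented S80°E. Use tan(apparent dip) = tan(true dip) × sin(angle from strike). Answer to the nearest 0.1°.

Angle between strike (S25°W) and section (S80°E): β = 75°.
tan(apparent dip) = tan 67° · sin 75° = 2.2756
apparent dip = arctan 2.2756 = 66.28°

66.3°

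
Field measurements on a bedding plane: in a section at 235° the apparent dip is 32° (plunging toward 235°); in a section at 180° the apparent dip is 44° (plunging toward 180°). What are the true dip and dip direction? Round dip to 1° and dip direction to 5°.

Represent each trace as a vector plunging at its apparent dip toward its trend (east-north-up frame): v₁ = (-0.695, -0.486, -0.530), v₂ = (0.000, -0.719, -0.695).
Cross product v₁ × v₂ gives the pole to the plane: n ∝ (-0.043, -0.483, 0.500).
tan δ = √(n_x²+n_y²)/n_z = 0.485/0.500, so δ = 44.1°.
The horizontal component of n points toward azimuth atan2(n_x, n_y) = 185°, the dip direction.

true dip 44°, dip direction 185°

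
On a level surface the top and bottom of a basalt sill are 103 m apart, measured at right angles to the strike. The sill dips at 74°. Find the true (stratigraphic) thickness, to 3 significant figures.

True thickness t = w · sin(dip) = 103 × sin 74°
t = 103 × 0.9613 = 99.010 m

99.0 m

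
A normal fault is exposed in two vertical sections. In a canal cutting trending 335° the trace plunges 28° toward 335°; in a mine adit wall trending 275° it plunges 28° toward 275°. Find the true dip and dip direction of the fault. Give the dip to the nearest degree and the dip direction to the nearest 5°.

Each apparent-dip line lies in the plane. As unit vectors (x east, y north, z up), v₁ plunges 28°→335° and v₂ plunges 28°→275°.
n = v₁ × v₂ = (-0.340, 0.238, 0.675) (taken with n_z > 0).
Dip δ = arctan(|n_h|/n_z) = arctan(0.415/0.675) = 31.5°.
Dip direction = atan2(-0.340, 0.238) = 305° (azimuth of n's horizontal projection).

true dip 32°, dip direction 305°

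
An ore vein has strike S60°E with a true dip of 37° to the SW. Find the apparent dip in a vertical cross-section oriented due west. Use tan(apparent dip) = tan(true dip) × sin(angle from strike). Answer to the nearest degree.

21°

The section lies 30° from the strike.
tan(apparent dip) = tan 37° · sin 30° = 0.3768
apparent dip = arctan 0.3768 = 20.65°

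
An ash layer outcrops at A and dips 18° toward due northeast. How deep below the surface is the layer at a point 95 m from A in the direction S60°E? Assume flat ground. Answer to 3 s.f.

The hole lies 75° from the dip direction, so the down-dip offset is 95 × cos 75° = 24.59 m.
Depth = down-dip offset × tan(dip) = 24.59 × tan 18° = 24.59 × 0.3249
Depth = 7.99 m

7.99 m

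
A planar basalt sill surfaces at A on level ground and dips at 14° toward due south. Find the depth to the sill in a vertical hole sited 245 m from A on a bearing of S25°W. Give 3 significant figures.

The hole lies 25° from the dip direction, so the down-dip offset is 245 × cos 25° = 222.05 m.
Depth = down-dip offset × tan(dip) = 222.05 × tan 14° = 222.05 × 0.2493
Depth = 55.36 m

55.4 m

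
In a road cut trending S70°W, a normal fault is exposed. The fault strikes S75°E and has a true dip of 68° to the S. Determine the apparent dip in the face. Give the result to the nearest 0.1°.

Angle between strike (S75°E) and section (S70°W): β = 35°.
tan α = tan 68° × sin 35° = 2.4751 × 0.5736 = 1.4197
apparent dip = arctan 1.4197 = 54.84°

54.8°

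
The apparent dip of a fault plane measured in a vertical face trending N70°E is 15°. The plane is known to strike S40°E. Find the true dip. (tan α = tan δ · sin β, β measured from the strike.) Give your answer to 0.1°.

β = acute angle between strike S40°E and section N70°E = 70°.
tan δ = tan α / sin β = tan 15° / sin 70° = 0.2679 / 0.9397 = 0.2851
δ = arctan(0.2851) = 15.92°

15.9°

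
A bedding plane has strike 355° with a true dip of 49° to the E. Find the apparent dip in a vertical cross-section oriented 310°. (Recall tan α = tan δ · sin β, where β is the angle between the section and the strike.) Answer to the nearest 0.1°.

Angle between strike (355°) and section (310°): β = 45°.
tan(apparent dip) = tan 49° · sin 45° = 0.8134
α = arctan(0.8134) = 39.13°

39.1°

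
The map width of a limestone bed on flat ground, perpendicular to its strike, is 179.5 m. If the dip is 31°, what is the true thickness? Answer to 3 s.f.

92.4 m

True thickness t = w · sin(dip) = 179.5 × sin 31°
t = 179.5 × 0.5150 = 92.449 m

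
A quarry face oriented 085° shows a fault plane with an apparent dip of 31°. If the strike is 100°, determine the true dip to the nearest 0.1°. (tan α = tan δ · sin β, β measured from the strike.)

66.7°

β = acute angle between strike 100° and section 085° = 15°.
tan(true dip) = tan 31° / sin 15° = 2.3215
true dip = arctan 2.3215 = 66.70°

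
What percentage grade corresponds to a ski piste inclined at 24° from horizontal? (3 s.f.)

grade % = 100 × tan 24° = 100 × 0.4452

44.5%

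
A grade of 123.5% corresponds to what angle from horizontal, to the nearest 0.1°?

51.0°

tan θ = 123.5/100 = 1.2350
θ = arctan(1.2350) = 51.00°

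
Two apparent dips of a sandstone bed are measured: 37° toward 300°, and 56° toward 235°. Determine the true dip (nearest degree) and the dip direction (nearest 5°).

true dip 56°, dip direction 240°

Represent each trace as a vector plunging at its apparent dip toward its trend (east-north-up frame): v₁ = (-0.692, 0.399, -0.602), v₂ = (-0.458, -0.321, -0.829).
Cross product v₁ × v₂ gives the pole to the plane: n ∝ (-0.524, -0.298, 0.405).
Dip δ = arctan(|n_h|/n_z) = arctan(0.603/0.405) = 56.1°.
Dip direction = atan2(-0.524, -0.298) = 240° (azimuth of n's horizontal projection).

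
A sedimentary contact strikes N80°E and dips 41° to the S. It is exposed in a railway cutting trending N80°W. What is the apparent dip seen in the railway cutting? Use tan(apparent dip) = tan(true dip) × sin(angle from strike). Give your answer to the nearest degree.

17°

The strike is N80°E and the section trends N80°W; the acute angle between them is β = 20°.
tan(apparent dip) = tan 41° · sin 20° = 0.2973
α = arctan(0.2973) = 16.56°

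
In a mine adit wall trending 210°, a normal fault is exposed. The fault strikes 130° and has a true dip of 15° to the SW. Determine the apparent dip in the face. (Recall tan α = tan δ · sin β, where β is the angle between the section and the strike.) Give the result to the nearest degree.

The strike is 130° and the section trends 210°; the acute angle between them is β = 80°.
tan(apparent dip) = tan 15° · sin 80° = 0.2639
apparent dip = arctan 0.2639 = 14.78°

15°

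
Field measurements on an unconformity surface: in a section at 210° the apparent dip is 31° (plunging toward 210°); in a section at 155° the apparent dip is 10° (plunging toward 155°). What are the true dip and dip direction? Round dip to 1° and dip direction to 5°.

true dip 32°, dip direction 230°

Each apparent-dip line lies in the plane. As unit vectors (x east, y north, z up), v₁ plunges 31°→210° and v₂ plunges 10°→155°.
n = v₁ × v₂ = (-0.331, -0.289, 0.691) (taken with n_z > 0).
True dip = arccos(n_z / |n|) = arccos(0.8442) = 32.4°.
Dip direction = atan2(-0.331, -0.289) = 229° (azimuth of n's horizontal projection).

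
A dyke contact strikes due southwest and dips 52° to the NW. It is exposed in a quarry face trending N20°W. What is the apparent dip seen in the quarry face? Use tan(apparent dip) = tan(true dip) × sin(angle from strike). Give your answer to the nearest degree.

The section lies 65° from the strike.
tan(apparent dip) = tan 52° · sin 65° = 1.1600
α = arctan(1.1600) = 49.24°

49°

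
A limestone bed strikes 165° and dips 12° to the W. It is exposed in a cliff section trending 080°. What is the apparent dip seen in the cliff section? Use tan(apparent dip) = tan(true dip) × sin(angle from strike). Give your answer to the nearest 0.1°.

12.0°

The strike is 165° and the section trends 080°; the acute angle between them is β = 85°.
tan(apparent dip) = tan 12° · sin 85° = 0.2117
apparent dip = arctan 0.2117 = 11.96°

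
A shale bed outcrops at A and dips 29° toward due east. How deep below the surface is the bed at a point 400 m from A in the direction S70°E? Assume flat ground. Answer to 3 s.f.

The hole lies 20° from the dip direction, so the down-dip offset is 400 × cos 20° = 375.88 m.
Depth = down-dip offset × tan(dip) = 375.88 × tan 29° = 375.88 × 0.5543
Depth = 208.35 m

208 m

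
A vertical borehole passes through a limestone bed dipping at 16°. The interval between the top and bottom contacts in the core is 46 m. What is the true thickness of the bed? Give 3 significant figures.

True thickness t = h · cos(dip) = 46 × cos 16°
t = 46 × 0.9613 = 44.218 m

44.2 m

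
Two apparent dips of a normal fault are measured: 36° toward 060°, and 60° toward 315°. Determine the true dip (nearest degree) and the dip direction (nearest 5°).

true dip 65°, dip direction 350°

Each apparent-dip line lies in the plane. As unit vectors (x east, y north, z up), v₁ plunges 36°→060° and v₂ plunges 60°→315°.
The plane normal is n = v₁ × v₂ ∝ (-0.143, 0.815, 0.391).
tan δ = √(n_x²+n_y²)/n_z = 0.827/0.391, so δ = 64.7°.
Dip direction = azimuth of (n_x, n_y) = atan2(-0.143, 0.815) = 350°.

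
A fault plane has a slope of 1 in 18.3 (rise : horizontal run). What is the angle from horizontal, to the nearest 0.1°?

tan θ = 1/18.3 = 0.0546
θ = arctan(0.0546) = 3.13°

3.1°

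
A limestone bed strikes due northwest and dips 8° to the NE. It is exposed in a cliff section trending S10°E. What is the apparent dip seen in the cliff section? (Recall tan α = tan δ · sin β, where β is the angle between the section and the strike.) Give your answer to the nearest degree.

Angle between strike (due northwest) and section (S10°E): β = 35°.
tan α = tan 8° × sin 35° = 0.1405 × 0.5736 = 0.0806
apparent dip = arctan 0.0806 = 4.61°

5°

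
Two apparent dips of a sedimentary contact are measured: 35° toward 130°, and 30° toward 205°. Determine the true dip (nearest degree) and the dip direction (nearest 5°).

Represent each trace as a vector plunging at its apparent dip toward its trend (east-north-up frame): v₁ = (0.628, -0.527, -0.574), v₂ = (-0.366, -0.785, -0.500).
n = v₁ × v₂ = (0.187, -0.524, 0.685) (taken with n_z > 0).
Dip δ = arctan(|n_h|/n_z) = arctan(0.556/0.685) = 39.1°.
Dip direction = azimuth of (n_x, n_y) = atan2(0.187, -0.524) = 160°.

true dip 39°, dip direction 160°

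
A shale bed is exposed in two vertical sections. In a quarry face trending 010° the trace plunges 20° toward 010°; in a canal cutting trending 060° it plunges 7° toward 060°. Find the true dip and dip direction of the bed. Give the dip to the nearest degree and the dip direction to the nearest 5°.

true dip 21°, dip direction 350°

Represent each trace as a vector plunging at its apparent dip toward its trend (east-north-up frame): v₁ = (0.163, 0.925, -0.342), v₂ = (0.860, 0.496, -0.122).
The plane normal is n = v₁ × v₂ ∝ (-0.057, 0.274, 0.714).
tan δ = √(n_x²+n_y²)/n_z = 0.280/0.714, so δ = 21.4°.
The horizontal component of n points toward azimuth atan2(n_x, n_y) = 348°, the dip direction.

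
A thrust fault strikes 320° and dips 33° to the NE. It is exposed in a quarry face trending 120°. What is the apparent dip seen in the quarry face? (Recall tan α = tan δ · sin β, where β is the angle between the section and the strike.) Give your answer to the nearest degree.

13°

Angle between strike (320°) and section (120°): β = 20°.
tan α = tan 33° × sin 20° = 0.6494 × 0.3420 = 0.2221
α = arctan(0.2221) = 12.52°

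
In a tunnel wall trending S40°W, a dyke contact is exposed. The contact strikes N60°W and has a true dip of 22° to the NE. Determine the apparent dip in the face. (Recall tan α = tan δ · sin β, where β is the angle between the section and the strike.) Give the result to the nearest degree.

22°

The section lies 80° from the strike.
tan(apparent dip) = tan 22° · sin 80° = 0.3979
α = arctan(0.3979) = 21.70°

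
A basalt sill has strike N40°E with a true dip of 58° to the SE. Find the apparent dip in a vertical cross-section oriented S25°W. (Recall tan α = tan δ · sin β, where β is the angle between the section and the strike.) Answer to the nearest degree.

The section lies 15° from the strike.
tan(apparent dip) = tan 58° · sin 15° = 0.4142
apparent dip = arctan 0.4142 = 22.50°

22°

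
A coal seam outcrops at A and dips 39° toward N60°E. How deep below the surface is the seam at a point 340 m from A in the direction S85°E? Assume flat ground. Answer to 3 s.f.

226 m

The hole lies 35° from the dip direction, so the down-dip offset is 340 × cos 35° = 278.51 m.
Depth = down-dip offset × tan(dip) = 278.51 × tan 39° = 278.51 × 0.8098
Depth = 225.53 m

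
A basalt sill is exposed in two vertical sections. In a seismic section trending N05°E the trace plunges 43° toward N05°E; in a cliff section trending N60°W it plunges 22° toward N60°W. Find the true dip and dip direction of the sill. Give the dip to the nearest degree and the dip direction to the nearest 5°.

Each apparent-dip line lies in the plane. As unit vectors (x east, y north, z up), v₁ plunges 43°→N05°E and v₂ plunges 22°→N60°W.
Cross product v₁ × v₂ gives the pole to the plane: n ∝ (0.043, 0.571, 0.615).
tan δ = √(n_x²+n_y²)/n_z = 0.573/0.615, so δ = 43.0°.
Dip direction = azimuth of (n_x, n_y) = atan2(0.043, 0.571) = 4°.

true dip 43°, dip direction 005°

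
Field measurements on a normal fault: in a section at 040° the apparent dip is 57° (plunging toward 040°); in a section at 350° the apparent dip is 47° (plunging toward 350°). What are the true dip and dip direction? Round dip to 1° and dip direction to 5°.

true dip 57°, dip direction 035°

Represent each trace as a vector plunging at its apparent dip toward its trend (east-north-up frame): v₁ = (0.350, 0.417, -0.839), v₂ = (-0.118, 0.672, -0.731).
Cross product v₁ × v₂ gives the pole to the plane: n ∝ (0.258, 0.355, 0.285).
Dip δ = arctan(|n_h|/n_z) = arctan(0.439/0.285) = 57.1°.
Dip direction = azimuth of (n_x, n_y) = atan2(0.258, 0.355) = 36°.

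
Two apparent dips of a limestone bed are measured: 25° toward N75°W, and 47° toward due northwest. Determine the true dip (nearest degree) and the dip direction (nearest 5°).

Represent each trace as a vector plunging at its apparent dip toward its trend (east-north-up frame): v₁ = (-0.875, 0.235, -0.423), v₂ = (-0.482, 0.482, -0.731).
n = v₁ × v₂ = (-0.032, 0.436, 0.309) (taken with n_z > 0).
True dip = arccos(n_z / |n|) = arccos(0.5769) = 54.8°.
Dip direction = atan2(-0.032, 0.436) = 356° (azimuth of n's horizontal projection).

true dip 55°, dip direction 355°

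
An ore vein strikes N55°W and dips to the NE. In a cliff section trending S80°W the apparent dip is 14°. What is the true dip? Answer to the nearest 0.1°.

19.4°

The section is 45° from the strike.
tan(true dip) = tan 14° / sin 45° = 0.3526
true dip = arctan 0.3526 = 19.42°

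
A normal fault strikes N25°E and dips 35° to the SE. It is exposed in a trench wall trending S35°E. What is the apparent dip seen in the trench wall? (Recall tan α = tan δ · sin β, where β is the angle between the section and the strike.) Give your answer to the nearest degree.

31°

The strike is N25°E and the section trends S35°E; the acute angle between them is β = 60°.
tan α = tan 35° × sin 60° = 0.7002 × 0.8660 = 0.6064
α = arctan(0.6064) = 31.23°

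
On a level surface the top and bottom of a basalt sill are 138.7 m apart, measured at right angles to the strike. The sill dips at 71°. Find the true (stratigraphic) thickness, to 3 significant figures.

True thickness t = w · sin(dip) = 138.7 × sin 71°
t = 138.7 × 0.9455 = 131.143 m

131 m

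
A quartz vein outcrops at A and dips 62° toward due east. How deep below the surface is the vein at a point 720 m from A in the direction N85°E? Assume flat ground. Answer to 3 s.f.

The hole lies 5° from the dip direction, so the down-dip offset is 720 × cos 5° = 717.26 m.
Depth = down-dip offset × tan(dip) = 717.26 × tan 62° = 717.26 × 1.8807
Depth = 1348.97 m

1350 m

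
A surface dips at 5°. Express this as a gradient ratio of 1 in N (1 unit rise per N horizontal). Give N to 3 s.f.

1 : N means tan θ = 1/N, so N = 1/tan 5° = 1/0.0875

1 in 11.4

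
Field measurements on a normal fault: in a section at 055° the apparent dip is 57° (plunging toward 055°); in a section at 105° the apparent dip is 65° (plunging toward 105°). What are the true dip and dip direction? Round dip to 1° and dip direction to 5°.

true dip 65°, dip direction 100°

The two traces are lines in the plane: v₁ = (sin 55°·cos 57°, cos 55°·cos 57°, −sin 57°), v₂ = (sin 105°·cos 65°, cos 105°·cos 65°, −sin 65°).
n = v₁ × v₂ = (0.375, -0.062, 0.176) (taken with n_z > 0).
True dip = arccos(n_z / |n|) = arccos(0.4210) = 65.1°.
Dip direction = azimuth of (n_x, n_y) = atan2(0.375, -0.062) = 99°.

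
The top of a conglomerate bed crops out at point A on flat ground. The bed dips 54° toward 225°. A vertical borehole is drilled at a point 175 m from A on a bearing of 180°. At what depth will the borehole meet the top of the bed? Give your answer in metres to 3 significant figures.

The hole lies 45° from the dip direction, so the down-dip offset is 175 × cos 45° = 123.74 m.
Depth = down-dip offset × tan(dip) = 123.74 × tan 54° = 123.74 × 1.3764
Depth = 170.32 m

170 m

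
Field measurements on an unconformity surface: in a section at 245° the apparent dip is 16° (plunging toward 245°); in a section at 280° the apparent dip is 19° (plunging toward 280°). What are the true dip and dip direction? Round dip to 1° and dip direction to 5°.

true dip 19°, dip direction 280°

The two traces are lines in the plane: v₁ = (sin 245°·cos 16°, cos 245°·cos 16°, −sin 16°), v₂ = (sin 280°·cos 19°, cos 280°·cos 19°, −sin 19°).
The plane normal is n = v₁ × v₂ ∝ (-0.178, 0.027, 0.521).
tan δ = √(n_x²+n_y²)/n_z = 0.180/0.521, so δ = 19.0°.
Dip direction = atan2(-0.178, 0.027) = 279° (azimuth of n's horizontal projection).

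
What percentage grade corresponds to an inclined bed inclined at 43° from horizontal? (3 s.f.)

grade % = 100 × tan 43° = 100 × 0.9325

93.3%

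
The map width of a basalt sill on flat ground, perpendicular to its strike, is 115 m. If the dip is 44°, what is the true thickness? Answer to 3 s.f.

True thickness t = w · sin(dip) = 115 × sin 44°
t = 115 × 0.6947 = 79.886 m

79.9 m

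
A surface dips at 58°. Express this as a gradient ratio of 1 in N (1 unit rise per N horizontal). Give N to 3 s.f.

1 in 0.625

1 : N means tan θ = 1/N, so N = 1/tan 58° = 1/1.6003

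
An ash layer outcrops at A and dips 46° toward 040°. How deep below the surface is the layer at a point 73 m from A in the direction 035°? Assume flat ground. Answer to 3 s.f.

75.3 m

The hole lies 5° from the dip direction, so the down-dip offset is 73 × cos 5° = 72.72 m.
Depth = down-dip offset × tan(dip) = 72.72 × tan 46° = 72.72 × 1.0355
Depth = 75.31 m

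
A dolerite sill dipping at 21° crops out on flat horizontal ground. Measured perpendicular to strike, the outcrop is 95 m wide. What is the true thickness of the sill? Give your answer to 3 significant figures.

True thickness t = w · sin(dip) = 95 × sin 21°
t = 95 × 0.3584 = 34.045 m

34.0 m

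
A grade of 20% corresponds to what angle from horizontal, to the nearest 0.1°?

11.3°

tan θ = 20/100 = 0.2000
θ = arctan(0.2000) = 11.31°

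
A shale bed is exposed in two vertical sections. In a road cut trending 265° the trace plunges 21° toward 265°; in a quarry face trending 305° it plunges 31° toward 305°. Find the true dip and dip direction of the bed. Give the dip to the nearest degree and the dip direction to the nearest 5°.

true dip 31°, dip direction 315°

Each apparent-dip line lies in the plane. As unit vectors (x east, y north, z up), v₁ plunges 21°→265° and v₂ plunges 31°→305°.
n = v₁ × v₂ = (-0.218, 0.227, 0.514) (taken with n_z > 0).
True dip = arccos(n_z / |n|) = arccos(0.8528) = 31.5°.
Dip direction = azimuth of (n_x, n_y) = atan2(-0.218, 0.227) = 316°.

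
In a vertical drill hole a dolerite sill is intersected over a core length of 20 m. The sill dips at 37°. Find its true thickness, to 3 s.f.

True thickness t = h · cos(dip) = 20 × cos 37°
t = 20 × 0.7986 = 15.973 m

16.0 m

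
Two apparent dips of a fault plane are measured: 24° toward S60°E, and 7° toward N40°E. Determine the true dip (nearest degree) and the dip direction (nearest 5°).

The two traces are lines in the plane: v₁ = (sin 120°·cos 24°, cos 120°·cos 24°, −sin 24°), v₂ = (sin 40°·cos 7°, cos 40°·cos 7°, −sin 7°).
The plane normal is n = v₁ × v₂ ∝ (0.365, -0.163, 0.893).
True dip = arccos(n_z / |n|) = arccos(0.9127) = 24.1°.
Dip direction = atan2(0.365, -0.163) = 114° (azimuth of n's horizontal projection).

true dip 24°, dip direction 115°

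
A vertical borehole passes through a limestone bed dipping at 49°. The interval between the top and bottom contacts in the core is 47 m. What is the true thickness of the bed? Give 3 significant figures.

30.8 m

True thickness t = h · cos(dip) = 47 × cos 49°
t = 47 × 0.6561 = 30.835 m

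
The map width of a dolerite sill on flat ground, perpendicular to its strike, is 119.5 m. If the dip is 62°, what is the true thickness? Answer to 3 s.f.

106 m

True thickness t = w · sin(dip) = 119.5 × sin 62°
t = 119.5 × 0.8829 = 105.512 m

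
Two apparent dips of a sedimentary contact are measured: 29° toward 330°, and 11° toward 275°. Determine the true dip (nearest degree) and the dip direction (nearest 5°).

true dip 30°, dip direction 345°

Each apparent-dip line lies in the plane. As unit vectors (x east, y north, z up), v₁ plunges 29°→330° and v₂ plunges 11°→275°.
The plane normal is n = v₁ × v₂ ∝ (-0.103, 0.391, 0.703).
Dip δ = arctan(|n_h|/n_z) = arctan(0.404/0.703) = 29.9°.
The horizontal component of n points toward azimuth atan2(n_x, n_y) = 345°, the dip direction.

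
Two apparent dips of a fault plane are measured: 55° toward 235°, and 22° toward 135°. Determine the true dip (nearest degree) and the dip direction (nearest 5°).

Each apparent-dip line lies in the plane. As unit vectors (x east, y north, z up), v₁ plunges 55°→235° and v₂ plunges 22°→135°.
Cross product v₁ × v₂ gives the pole to the plane: n ∝ (-0.414, -0.713, 0.524).
True dip = arccos(n_z / |n|) = arccos(0.5362) = 57.6°.
Dip direction = azimuth of (n_x, n_y) = atan2(-0.414, -0.713) = 210°.

true dip 58°, dip direction 210°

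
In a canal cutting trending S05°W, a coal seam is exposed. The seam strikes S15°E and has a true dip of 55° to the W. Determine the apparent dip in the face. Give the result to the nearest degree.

26°

The strike is S15°E and the section trends S05°W; the acute angle between them is β = 20°.
tan α = tan 55° × sin 20° = 1.4281 × 0.3420 = 0.4885
apparent dip = arctan 0.4885 = 26.03°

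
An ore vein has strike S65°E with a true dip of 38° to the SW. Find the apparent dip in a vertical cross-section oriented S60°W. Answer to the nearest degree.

The section lies 55° from the strike.
tan(apparent dip) = tan 38° · sin 55° = 0.6400
α = arctan(0.6400) = 32.62°

33°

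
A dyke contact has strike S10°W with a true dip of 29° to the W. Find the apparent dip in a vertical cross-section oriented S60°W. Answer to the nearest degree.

23°

The section lies 50° from the strike.
tan α = tan 29° × sin 50° = 0.5543 × 0.7660 = 0.4246
apparent dip = arctan 0.4246 = 23.01°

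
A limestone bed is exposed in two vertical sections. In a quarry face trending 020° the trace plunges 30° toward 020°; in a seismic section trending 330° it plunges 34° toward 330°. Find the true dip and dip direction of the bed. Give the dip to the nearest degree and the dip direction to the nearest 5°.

true dip 35°, dip direction 345°

The two traces are lines in the plane: v₁ = (sin 20°·cos 30°, cos 20°·cos 30°, −sin 30°), v₂ = (sin 330°·cos 34°, cos 330°·cos 34°, −sin 34°).
Cross product v₁ × v₂ gives the pole to the plane: n ∝ (-0.096, 0.373, 0.550).
Dip δ = arctan(|n_h|/n_z) = arctan(0.385/0.550) = 35.0°.
Dip direction = atan2(-0.096, 0.373) = 346° (azimuth of n's horizontal projection).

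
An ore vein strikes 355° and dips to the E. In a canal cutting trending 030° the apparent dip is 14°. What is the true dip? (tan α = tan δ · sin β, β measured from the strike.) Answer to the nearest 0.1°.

23.5°

β = acute angle between strike 355° and section 030° = 35°.
tan δ = tan α / sin β = tan 14° / sin 35° = 0.2493 / 0.5736 = 0.4347
δ = arctan(0.4347) = 23.49°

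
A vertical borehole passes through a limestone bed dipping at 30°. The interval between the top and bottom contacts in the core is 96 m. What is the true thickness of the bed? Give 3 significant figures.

83.1 m

True thickness t = h · cos(dip) = 96 × cos 30°
t = 96 × 0.8660 = 83.138 m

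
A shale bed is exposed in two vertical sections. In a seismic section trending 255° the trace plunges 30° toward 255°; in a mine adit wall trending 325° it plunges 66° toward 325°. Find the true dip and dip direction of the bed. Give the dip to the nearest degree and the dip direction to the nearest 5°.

true dip 66°, dip direction 330°

The two traces are lines in the plane: v₁ = (sin 255°·cos 30°, cos 255°·cos 30°, −sin 30°), v₂ = (sin 325°·cos 66°, cos 325°·cos 66°, −sin 66°).
Cross product v₁ × v₂ gives the pole to the plane: n ∝ (-0.371, 0.648, 0.331).
Dip δ = arctan(|n_h|/n_z) = arctan(0.746/0.331) = 66.1°.
The horizontal component of n points toward azimuth atan2(n_x, n_y) = 330°, the dip direction.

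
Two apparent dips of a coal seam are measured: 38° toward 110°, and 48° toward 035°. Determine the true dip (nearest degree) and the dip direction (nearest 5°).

Represent each trace as a vector plunging at its apparent dip toward its trend (east-north-up frame): v₁ = (0.740, -0.270, -0.616), v₂ = (0.384, 0.548, -0.743).
The plane normal is n = v₁ × v₂ ∝ (0.538, 0.314, 0.509).
True dip = arccos(n_z / |n|) = arccos(0.6331) = 50.7°.
Dip direction = azimuth of (n_x, n_y) = atan2(0.538, 0.314) = 60°.

true dip 51°, dip direction 060°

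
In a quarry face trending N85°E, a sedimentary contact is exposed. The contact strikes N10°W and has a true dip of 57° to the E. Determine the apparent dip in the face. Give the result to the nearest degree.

Angle between strike (N10°W) and section (N85°E): β = 85°.
tan α = tan 57° × sin 85° = 1.5399 × 0.9962 = 1.5340
apparent dip = arctan 1.5340 = 56.90°

57°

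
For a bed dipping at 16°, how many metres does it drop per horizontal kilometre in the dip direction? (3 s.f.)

drop per km = 1000 × tan 16° = 1000 × 0.2867

287 m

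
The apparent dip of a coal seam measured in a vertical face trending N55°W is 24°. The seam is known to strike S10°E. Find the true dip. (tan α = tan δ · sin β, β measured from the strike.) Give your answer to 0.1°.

32.2°

β = acute angle between strike S10°E and section N55°W = 45°.
tan(true dip) = tan 24° / sin 45° = 0.6296
true dip = arctan 0.6296 = 32.20°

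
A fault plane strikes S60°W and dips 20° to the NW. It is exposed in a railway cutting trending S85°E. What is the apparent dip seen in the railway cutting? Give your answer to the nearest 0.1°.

11.8°

Angle between strike (S60°W) and section (S85°E): β = 35°.
tan α = tan 20° × sin 35° = 0.3640 × 0.5736 = 0.2088
α = arctan(0.2088) = 11.79°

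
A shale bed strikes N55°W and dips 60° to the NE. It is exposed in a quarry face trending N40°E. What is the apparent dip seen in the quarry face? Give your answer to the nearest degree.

60°

The strike is N55°W and the section trends N40°E; the acute angle between them is β = 85°.
tan(apparent dip) = tan 60° · sin 85° = 1.7255
α = arctan(1.7255) = 59.91°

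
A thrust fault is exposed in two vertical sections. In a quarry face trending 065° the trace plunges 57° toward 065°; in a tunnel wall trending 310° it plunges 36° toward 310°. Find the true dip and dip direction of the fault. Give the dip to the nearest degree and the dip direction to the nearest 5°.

true dip 65°, dip direction 020°

The two traces are lines in the plane: v₁ = (sin 65°·cos 57°, cos 65°·cos 57°, −sin 57°), v₂ = (sin 310°·cos 36°, cos 310°·cos 36°, −sin 36°).
The plane normal is n = v₁ × v₂ ∝ (0.301, 0.810, 0.399).
tan δ = √(n_x²+n_y²)/n_z = 0.864/0.399, so δ = 65.2°.
The horizontal component of n points toward azimuth atan2(n_x, n_y) = 20°, the dip direction.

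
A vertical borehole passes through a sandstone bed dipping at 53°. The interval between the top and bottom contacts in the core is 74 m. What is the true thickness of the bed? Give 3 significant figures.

True thickness t = h · cos(dip) = 74 × cos 53°
t = 74 × 0.6018 = 44.534 m

44.5 m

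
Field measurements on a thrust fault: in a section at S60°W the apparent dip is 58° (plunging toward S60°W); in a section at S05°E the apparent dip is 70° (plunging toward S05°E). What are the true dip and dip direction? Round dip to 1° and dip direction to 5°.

Represent each trace as a vector plunging at its apparent dip toward its trend (east-north-up frame): v₁ = (-0.459, -0.265, -0.848), v₂ = (0.030, -0.341, -0.940).
The plane normal is n = v₁ × v₂ ∝ (-0.040, -0.457, 0.164).
Dip δ = arctan(|n_h|/n_z) = arctan(0.458/0.164) = 70.3°.
Dip direction = azimuth of (n_x, n_y) = atan2(-0.040, -0.457) = 185°.

true dip 70°, dip direction 185°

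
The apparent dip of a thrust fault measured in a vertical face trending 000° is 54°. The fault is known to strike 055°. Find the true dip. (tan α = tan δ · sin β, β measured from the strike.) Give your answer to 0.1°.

β = acute angle between strike 055° and section 000° = 55°.
tan δ = tan α / sin β = tan 54° / sin 55° = 1.3764 / 0.8192 = 1.6803
true dip = arctan 1.6803 = 59.24°

59.2°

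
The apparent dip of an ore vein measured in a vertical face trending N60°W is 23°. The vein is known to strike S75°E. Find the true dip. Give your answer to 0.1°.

58.6°

β = acute angle between strike S75°E and section N60°W = 15°.
tan(true dip) = tan 23° / sin 15° = 1.6400
δ = arctan(1.6400) = 58.63°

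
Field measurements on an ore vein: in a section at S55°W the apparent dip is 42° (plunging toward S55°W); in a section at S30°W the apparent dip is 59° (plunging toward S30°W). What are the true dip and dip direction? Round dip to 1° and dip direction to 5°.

true dip 66°, dip direction 170°

Each apparent-dip line lies in the plane. As unit vectors (x east, y north, z up), v₁ plunges 42°→S55°W and v₂ plunges 59°→S30°W.
Cross product v₁ × v₂ gives the pole to the plane: n ∝ (0.067, -0.349, 0.162).
True dip = arccos(n_z / |n|) = arccos(0.4138) = 65.6°.
Dip direction = azimuth of (n_x, n_y) = atan2(0.067, -0.349) = 169°.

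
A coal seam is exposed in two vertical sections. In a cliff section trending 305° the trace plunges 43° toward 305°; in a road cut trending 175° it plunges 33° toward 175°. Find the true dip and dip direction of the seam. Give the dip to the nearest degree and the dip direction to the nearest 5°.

true dip 62°, dip direction 245°

Represent each trace as a vector plunging at its apparent dip toward its trend (east-north-up frame): v₁ = (-0.599, 0.419, -0.682), v₂ = (0.073, -0.835, -0.545).
n = v₁ × v₂ = (-0.798, -0.376, 0.470) (taken with n_z > 0).
Dip δ = arctan(|n_h|/n_z) = arctan(0.882/0.470) = 62.0°.
Dip direction = atan2(-0.798, -0.376) = 245° (azimuth of n's horizontal projection).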